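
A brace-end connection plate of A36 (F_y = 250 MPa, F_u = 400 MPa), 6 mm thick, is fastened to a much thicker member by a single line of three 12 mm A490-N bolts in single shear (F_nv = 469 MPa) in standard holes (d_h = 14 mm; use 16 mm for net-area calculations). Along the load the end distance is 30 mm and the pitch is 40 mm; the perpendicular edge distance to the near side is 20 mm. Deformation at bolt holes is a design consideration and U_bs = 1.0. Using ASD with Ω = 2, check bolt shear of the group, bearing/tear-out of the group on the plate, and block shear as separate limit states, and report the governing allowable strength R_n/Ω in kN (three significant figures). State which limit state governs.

Bolt shear: A_b = π·12²/4 = 113.1 mm²; R_n = 469 × 113.1 × 3 × 1 / 1000 = 159.1 kN → 159.1 / 2 = 79.6 kN.
Bearing: edge l_c = 23, r_n = 66.24 kN; interior l_c = 26, r_n = 69.12 kN; R_n = 66.24 + 2·69.12 = 204.5 kN → 102 kN.
Block shear: A_gv = 660, A_nv = 420, A_nt = 72 mm²; R_n = min(0.6F_uA_nv, 0.6F_yA_gv) + U_bs·F_u·A_nt = 127.8 kN → 63.9 kN.
Block shear governs: 63.9 kN.

63.9 kN (block shear governs)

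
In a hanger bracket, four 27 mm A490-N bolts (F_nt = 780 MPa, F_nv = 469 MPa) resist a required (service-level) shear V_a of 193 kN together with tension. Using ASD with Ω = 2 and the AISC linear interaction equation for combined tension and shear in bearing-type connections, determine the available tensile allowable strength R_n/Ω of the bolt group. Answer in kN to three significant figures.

A_b = π·27²/4 = 572.6 mm²; f_rv = 193 × 1000 / (4 × 572.6) = 84.27 MPa.
F'_nt = 1.3 F_nt − (Ω F_nt / F_nv) f_rv = 1.3·780 − (2·780/469)·84.27 = 733.7 MPa, capped at F_nt → F'_nt = 733.7 MPa.
R_n = F'_nt · A_b · n = 733.7 × 572.6 × 4 / 1000 = 1680 kN.
Allowable strength R_n/Ω = 1680 / 2 = 840 kN.

840 kN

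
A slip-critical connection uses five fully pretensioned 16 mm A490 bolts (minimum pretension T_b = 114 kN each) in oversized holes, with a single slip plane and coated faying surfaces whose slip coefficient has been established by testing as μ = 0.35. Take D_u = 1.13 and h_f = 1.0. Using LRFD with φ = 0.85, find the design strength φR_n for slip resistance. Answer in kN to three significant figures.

R_n = μ · D_u · h_f · T_b · n_s · n_b = 0.35 × 1.13 × 1.0 × 114 × 1 × 5 = 225.4 kN.
Design strength φR_n = 0.85 × 225.4 = 192 kN.

192 kN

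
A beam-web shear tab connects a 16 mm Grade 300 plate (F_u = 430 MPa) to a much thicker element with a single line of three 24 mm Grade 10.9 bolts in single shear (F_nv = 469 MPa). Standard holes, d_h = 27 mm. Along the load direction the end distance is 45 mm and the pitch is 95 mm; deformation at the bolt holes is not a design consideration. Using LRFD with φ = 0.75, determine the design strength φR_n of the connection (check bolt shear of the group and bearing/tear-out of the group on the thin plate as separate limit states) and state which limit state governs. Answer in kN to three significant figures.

477 kN (bolt shear governs)

Bolt shear: A_b = π·24²/4 = 452.4 mm²; R_n = 469 × 452.4 × 3 × 1 / 1000 = 636.5 kN → 0.75 × 636.5 = 477 kN.
Bearing (1.5 l_c t F_u ≤ 3.0 d t F_u): upper limit = 3.0·24·16·430 / 1000 = 495.4 kN.
  Edge l_c = 45 − 27/2 = 31.5 → r_n = 325.1 kN; interior l_c = 95 − 27 = 68 → r_n = 495.4 kN.
  R_n,bearing = 1·325.1 + 2·495.4 = 1316 kN → 0.75 × 1316 = 987 kN.
Bolt shear governs: 477 kN.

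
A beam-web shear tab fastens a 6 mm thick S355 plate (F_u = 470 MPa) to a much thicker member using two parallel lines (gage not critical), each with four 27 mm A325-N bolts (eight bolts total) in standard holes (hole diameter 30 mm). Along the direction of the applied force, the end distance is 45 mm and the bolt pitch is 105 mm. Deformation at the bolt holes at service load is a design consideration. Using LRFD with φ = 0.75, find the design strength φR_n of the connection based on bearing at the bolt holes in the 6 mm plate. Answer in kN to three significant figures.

975 kN

Per bolt r_n = 1.2 l_c t F_u ≤ 2.4 d t F_u; upper limit = 2.4 × 27 × 6 × 470 / 1000 = 182.7 kN.
Edge bolt: l_c = 45 − 30/2 = 30 mm → 1.2 × 30 × 6 × 470 / 1000 = 101.5 → r_n = 101.5 kN.
Interior bolts: l_c = 105 − 30 = 75 mm → 1.2 × 75 × 6 × 470 / 1000 = 253.8 → r_n = 182.7 kN.
R_n = 2 × 101.5 + 6 × 182.7 = 1299 kN.
Design strength φR_n = 0.75 × 1299 = 975 kN.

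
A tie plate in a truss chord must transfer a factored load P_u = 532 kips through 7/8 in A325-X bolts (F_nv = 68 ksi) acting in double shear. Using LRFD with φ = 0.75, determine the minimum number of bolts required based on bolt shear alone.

A_b = π·0.875²/4 = 0.6013 in².
Per-bolt design strength φR_n = 0.75 × 68 × 0.6013 × 2 = 61.33 kips.
n ≥ 532 / 61.33 = 8.674 → use 9 bolts.

9 bolts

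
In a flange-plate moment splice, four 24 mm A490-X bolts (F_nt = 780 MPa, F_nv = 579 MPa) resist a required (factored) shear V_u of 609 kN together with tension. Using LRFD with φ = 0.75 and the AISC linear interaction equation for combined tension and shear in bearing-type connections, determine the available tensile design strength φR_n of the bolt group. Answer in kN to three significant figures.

A_b = π·24²/4 = 452.4 mm²; f_rv = 609 × 1000 / (4 × 452.4) = 336.5 MPa.
F'_nt = 1.3 F_nt − (F_nt / φF_nv) f_rv = 1.3·780 − (780/(0.75·579))·336.5 = 409.5 MPa, capped at F_nt → F'_nt = 409.5 MPa.
R_n = F'_nt · A_b · n = 409.5 × 452.4 × 4 / 1000 = 741 kN.
Design strength φR_n = 0.75 × 741 = 556 kN.

556 kN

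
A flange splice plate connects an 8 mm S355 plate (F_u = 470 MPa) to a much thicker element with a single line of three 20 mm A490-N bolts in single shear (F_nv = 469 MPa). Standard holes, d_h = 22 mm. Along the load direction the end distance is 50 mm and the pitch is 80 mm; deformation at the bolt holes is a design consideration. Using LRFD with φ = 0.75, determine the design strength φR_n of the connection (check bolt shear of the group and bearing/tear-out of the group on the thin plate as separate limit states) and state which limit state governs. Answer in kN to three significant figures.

Bolt shear: A_b = π·20²/4 = 314.2 mm²; R_n = 469 × 314.2 × 3 × 1 / 1000 = 442 kN → 0.75 × 442 = 332 kN.
Bearing (1.2 l_c t F_u ≤ 2.4 d t F_u): upper limit = 2.4·20·8·470 / 1000 = 180.5 kN.
  Edge l_c = 50 − 22/2 = 39 → r_n = 176 kN; interior l_c = 80 − 22 = 58 → r_n = 180.5 kN.
  R_n,bearing = 1·176 + 2·180.5 = 536.9 kN → 0.75 × 536.9 = 403 kN.
Bolt shear governs: 332 kN.

332 kN (bolt shear governs)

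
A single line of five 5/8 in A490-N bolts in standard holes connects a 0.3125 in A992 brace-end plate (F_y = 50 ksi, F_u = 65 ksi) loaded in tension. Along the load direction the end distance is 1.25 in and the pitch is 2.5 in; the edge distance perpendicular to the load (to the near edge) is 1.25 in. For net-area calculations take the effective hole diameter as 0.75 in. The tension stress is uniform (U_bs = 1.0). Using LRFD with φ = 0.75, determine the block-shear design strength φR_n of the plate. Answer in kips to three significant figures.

Shear plane L_v = 1.25 + 4·2.5 = 11.25 in; A_gv = 11.25 × 0.3125 = 3.516 in².
A_nv = (11.25 − 4.5·0.75) × 0.3125 = 2.461 in².
A_nt = (1.25 − 0.5·0.75) × 0.3125 = 0.2734 in².
0.6 F_u A_nv = 95.98 kips; 0.6 F_y A_gv = 105.5 kips → shear rupture governs the shear term.
R_n = 95.98 + 1.0 × 65 × 0.2734 = 113.8 kips.
Design strength φR_n = 0.75 × 113.8 = 85.3 kips.

85.3 kips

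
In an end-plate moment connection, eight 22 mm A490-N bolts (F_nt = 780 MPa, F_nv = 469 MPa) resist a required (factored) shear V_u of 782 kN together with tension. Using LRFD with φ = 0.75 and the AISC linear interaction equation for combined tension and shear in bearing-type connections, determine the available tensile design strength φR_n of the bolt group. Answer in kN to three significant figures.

A_b = π·22²/4 = 380.1 mm²; f_rv = 782 × 1000 / (8 × 380.1) = 257.1 MPa.
F'_nt = 1.3 F_nt − (F_nt / φF_nv) f_rv = 1.3·780 − (780/(0.75·469))·257.1 = 443.8 MPa, capped at F_nt → F'_nt = 443.8 MPa.
R_n = F'_nt · A_b · n = 443.8 × 380.1 × 8 / 1000 = 1350 kN.
Design strength φR_n = 0.75 × 1350 = 1010 kN.

1010 kN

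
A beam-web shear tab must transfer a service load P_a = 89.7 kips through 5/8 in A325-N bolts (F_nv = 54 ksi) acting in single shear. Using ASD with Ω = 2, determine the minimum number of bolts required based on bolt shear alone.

A_b = π·0.625²/4 = 0.3068 in².
Per-bolt allowable strength R_n/Ω = 54 × 0.3068 × 1 / 2 = 8.283 kips.
n ≥ 89.7 / 8.283 = 10.83 → use 11 bolts.

11 bolts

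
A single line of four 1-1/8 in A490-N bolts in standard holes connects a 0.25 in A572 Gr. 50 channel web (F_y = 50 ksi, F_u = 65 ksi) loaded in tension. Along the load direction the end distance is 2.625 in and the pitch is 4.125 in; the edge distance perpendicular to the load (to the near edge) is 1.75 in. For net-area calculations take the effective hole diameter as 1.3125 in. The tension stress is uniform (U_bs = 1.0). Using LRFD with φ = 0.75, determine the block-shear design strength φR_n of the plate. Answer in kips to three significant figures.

Shear plane L_v = 2.625 + 3·4.125 = 15 in; A_gv = 15 × 0.25 = 3.75 in².
A_nv = (15 − 3.5·1.3125) × 0.25 = 2.602 in².
A_nt = (1.75 − 0.5·1.3125) × 0.25 = 0.2734 in².
0.6 F_u A_nv = 101.5 kips; 0.6 F_y A_gv = 112.5 kips → shear rupture governs the shear term.
R_n = 101.5 + 1.0 × 65 × 0.2734 = 119.2 kips.
Design strength φR_n = 0.75 × 119.2 = 89.4 kips.

89.4 kips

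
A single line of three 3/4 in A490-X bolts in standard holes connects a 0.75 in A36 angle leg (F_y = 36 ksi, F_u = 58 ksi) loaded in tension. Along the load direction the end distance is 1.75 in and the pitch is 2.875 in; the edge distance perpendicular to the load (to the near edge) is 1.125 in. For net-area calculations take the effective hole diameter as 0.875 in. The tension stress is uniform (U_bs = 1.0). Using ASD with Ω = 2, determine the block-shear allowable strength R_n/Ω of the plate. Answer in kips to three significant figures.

75.7 kips

Shear plane L_v = 1.75 + 2·2.875 = 7.5 in; A_gv = 7.5 × 0.75 = 5.625 in².
A_nv = (7.5 − 2.5·0.875) × 0.75 = 3.984 in².
A_nt = (1.125 − 0.5·0.875) × 0.75 = 0.5156 in².
0.6 F_u A_nv = 138.7 kips; 0.6 F_y A_gv = 121.5 kips → shear yielding governs the shear term.
R_n = 121.5 + 1.0 × 58 × 0.5156 = 151.4 kips.
Allowable strength R_n/Ω = 151.4 / 2 = 75.7 kips.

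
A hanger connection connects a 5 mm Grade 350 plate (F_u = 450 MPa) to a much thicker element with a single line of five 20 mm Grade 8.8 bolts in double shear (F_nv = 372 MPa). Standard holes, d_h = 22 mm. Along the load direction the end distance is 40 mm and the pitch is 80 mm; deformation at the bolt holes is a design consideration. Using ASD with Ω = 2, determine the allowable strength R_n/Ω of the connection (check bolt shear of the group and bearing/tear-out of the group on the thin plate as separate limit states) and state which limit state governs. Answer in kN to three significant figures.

255 kN (bearing governs)

Bolt shear: A_b = π·20²/4 = 314.2 mm²; R_n = 372 × 314.2 × 5 × 2 / 1000 = 1169 kN → 1169 / 2 = 584 kN.
Bearing (1.2 l_c t F_u ≤ 2.4 d t F_u): upper limit = 2.4·20·5·450 / 1000 = 108 kN.
  Edge l_c = 40 − 22/2 = 29 → r_n = 78.3 kN; interior l_c = 80 − 22 = 58 → r_n = 108 kN.
  R_n,bearing = 1·78.3 + 4·108 = 510.3 kN → 510.3 / 2 = 255 kN.
Bearing governs: 255 kN.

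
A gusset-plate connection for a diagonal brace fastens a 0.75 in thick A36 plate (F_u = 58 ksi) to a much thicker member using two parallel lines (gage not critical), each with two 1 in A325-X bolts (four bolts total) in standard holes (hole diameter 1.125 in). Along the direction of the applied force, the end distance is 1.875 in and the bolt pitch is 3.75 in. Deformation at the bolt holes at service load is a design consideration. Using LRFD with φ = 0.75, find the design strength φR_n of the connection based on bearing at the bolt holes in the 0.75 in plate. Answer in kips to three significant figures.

259 kips

Per bolt r_n = 1.2 l_c t F_u ≤ 2.4 d t F_u; upper limit = 2.4 × 1 × 0.75 × 58 = 104.4 kips.
Edge bolt: l_c = 1.875 − 1.125/2 = 1.312 in → 1.2 × 1.312 × 0.75 × 58 = 68.51 → r_n = 68.51 kips.
Interior bolts: l_c = 3.75 − 1.125 = 2.625 in → 1.2 × 2.625 × 0.75 × 58 = 137 → r_n = 104.4 kips.
R_n = 2 × 68.51 + 2 × 104.4 = 345.8 kips.
Design strength φR_n = 0.75 × 345.8 = 259 kips.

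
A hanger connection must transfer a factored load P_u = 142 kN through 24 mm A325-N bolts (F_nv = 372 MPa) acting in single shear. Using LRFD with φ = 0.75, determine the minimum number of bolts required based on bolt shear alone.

A_b = π·24²/4 = 452.4 mm².
Per-bolt design strength φR_n = 0.75 × 372 × 452.4 × 1 / 1000 = 126.2 kN.
n ≥ 142 / 126.2 = 1.125 → use 2 bolts.

2 bolts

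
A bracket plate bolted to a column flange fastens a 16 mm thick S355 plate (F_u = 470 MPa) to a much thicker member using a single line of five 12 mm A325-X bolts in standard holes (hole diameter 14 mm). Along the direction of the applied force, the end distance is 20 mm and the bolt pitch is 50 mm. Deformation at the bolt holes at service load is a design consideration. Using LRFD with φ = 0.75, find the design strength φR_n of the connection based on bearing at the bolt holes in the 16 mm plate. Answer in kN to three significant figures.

Per bolt r_n = 1.2 l_c t F_u ≤ 2.4 d t F_u; upper limit = 2.4 × 12 × 16 × 470 / 1000 = 216.6 kN.
Edge bolt: l_c = 20 − 14/2 = 13 mm → 1.2 × 13 × 16 × 470 / 1000 = 117.3 → r_n = 117.3 kN.
Interior bolts: l_c = 50 − 14 = 36 mm → 1.2 × 36 × 16 × 470 / 1000 = 324.9 → r_n = 216.6 kN.
R_n = 1 × 117.3 + 4 × 216.6 = 983.6 kN.
Design strength φR_n = 0.75 × 983.6 = 738 kN.

738 kN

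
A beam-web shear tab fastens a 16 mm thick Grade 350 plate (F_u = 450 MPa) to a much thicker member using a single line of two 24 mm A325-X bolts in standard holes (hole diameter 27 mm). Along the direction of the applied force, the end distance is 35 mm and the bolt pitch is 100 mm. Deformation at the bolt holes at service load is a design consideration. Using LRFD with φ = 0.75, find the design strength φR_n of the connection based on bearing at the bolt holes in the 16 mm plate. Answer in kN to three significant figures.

450 kN

Per bolt r_n = 1.2 l_c t F_u ≤ 2.4 d t F_u; upper limit = 2.4 × 24 × 16 × 450 / 1000 = 414.7 kN.
Edge bolt: l_c = 35 − 27/2 = 21.5 mm → 1.2 × 21.5 × 16 × 450 / 1000 = 185.8 → r_n = 185.8 kN.
Interior bolts: l_c = 100 − 27 = 73 mm → 1.2 × 73 × 16 × 450 / 1000 = 630.7 → r_n = 414.7 kN.
R_n = 1 × 185.8 + 1 × 414.7 = 600.5 kN.
Design strength φR_n = 0.75 × 600.5 = 450 kN.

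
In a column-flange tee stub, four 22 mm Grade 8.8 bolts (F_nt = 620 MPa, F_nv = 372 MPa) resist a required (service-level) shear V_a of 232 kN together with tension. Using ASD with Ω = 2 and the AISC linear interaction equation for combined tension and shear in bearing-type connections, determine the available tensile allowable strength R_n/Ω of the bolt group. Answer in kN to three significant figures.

226 kN

A_b = π·22²/4 = 380.1 mm²; f_rv = 232 × 1000 / (4 × 380.1) = 152.6 MPa.
F'_nt = 1.3 F_nt − (Ω F_nt / F_nv) f_rv = 1.3·620 − (2·620/372)·152.6 = 297.4 MPa, capped at F_nt → F'_nt = 297.4 MPa.
R_n = F'_nt · A_b · n = 297.4 × 380.1 × 4 / 1000 = 452.2 kN.
Allowable strength R_n/Ω = 452.2 / 2 = 226 kN.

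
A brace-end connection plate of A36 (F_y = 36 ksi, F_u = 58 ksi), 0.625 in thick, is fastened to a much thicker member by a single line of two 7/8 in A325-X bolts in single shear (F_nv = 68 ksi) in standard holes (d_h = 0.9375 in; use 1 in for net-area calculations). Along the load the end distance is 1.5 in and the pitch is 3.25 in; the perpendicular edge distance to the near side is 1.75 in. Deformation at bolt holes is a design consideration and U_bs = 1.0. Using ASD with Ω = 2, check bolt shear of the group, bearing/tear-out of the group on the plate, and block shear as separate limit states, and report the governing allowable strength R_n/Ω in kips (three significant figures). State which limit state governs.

40.9 kips (bolt shear governs)

Bolt shear: A_b = π·0.875²/4 = 0.6013 in²; R_n = 68 × 0.6013 × 2 × 1 = 81.78 kips → 81.78 / 2 = 40.9 kips.
Bearing: edge l_c = 1.031, r_n = 44.86 kips; interior l_c = 2.312, r_n = 76.12 kips; R_n = 44.86 + 1·76.12 = 121 kips → 60.5 kips.
Block shear: A_gv = 2.969, A_nv = 2.031, A_nt = 0.7812 in²; R_n = min(0.6F_uA_nv, 0.6F_yA_gv) + U_bs·F_u·A_nt = 109.4 kips → 54.7 kips.
Bolt shear governs: 40.9 kips.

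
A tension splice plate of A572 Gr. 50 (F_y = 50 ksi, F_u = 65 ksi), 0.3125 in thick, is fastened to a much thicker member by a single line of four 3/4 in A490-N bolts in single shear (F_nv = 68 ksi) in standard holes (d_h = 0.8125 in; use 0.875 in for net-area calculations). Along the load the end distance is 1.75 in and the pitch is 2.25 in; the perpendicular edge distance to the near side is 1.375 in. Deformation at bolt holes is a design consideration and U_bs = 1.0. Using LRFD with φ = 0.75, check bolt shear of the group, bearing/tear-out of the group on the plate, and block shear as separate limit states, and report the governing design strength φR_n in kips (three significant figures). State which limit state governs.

Bolt shear: A_b = π·0.75²/4 = 0.4418 in²; R_n = 68 × 0.4418 × 4 × 1 = 120.2 kips → 0.75 × 120.2 = 90.1 kips.
Bearing: edge l_c = 1.344, r_n = 32.75 kips; interior l_c = 1.438, r_n = 35.04 kips; R_n = 32.75 + 3·35.04 = 137.9 kips → 103 kips.
Block shear: A_gv = 2.656, A_nv = 1.699, A_nt = 0.293 in²; R_n = min(0.6F_uA_nv, 0.6F_yA_gv) + U_bs·F_u·A_nt = 85.31 kips → 64 kips.
Block shear governs: 64 kips.

64 kips (block shear governs)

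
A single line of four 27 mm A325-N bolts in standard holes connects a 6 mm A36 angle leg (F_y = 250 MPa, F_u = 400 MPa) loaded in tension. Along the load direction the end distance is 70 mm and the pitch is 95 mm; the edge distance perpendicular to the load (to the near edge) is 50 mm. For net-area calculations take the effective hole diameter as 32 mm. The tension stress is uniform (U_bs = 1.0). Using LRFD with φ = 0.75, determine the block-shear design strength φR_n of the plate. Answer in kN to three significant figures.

301 kN

Shear plane L_v = 70 + 3·95 = 355 mm; A_gv = 355 × 6 = 2130 mm².
A_nv = (355 − 3.5·32) × 6 = 1458 mm².
A_nt = (50 − 0.5·32) × 6 = 204 mm².
0.6 F_u A_nv = 349.9 kN; 0.6 F_y A_gv = 319.5 kN → shear yielding governs the shear term.
R_n = 319.5 + 1.0 × 400 × 204 / 1000 = 401.1 kN.
Design strength φR_n = 0.75 × 401.1 = 301 kN.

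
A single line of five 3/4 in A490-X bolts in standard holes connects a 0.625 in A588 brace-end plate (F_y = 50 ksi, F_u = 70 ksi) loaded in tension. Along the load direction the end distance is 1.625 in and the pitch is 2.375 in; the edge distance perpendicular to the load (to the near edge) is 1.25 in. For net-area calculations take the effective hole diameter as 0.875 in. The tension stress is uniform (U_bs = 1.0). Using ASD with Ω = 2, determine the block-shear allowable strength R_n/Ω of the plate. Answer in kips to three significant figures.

112 kips

Shear plane L_v = 1.625 + 4·2.375 = 11.12 in; A_gv = 11.12 × 0.625 = 6.953 in².
A_nv = (11.12 − 4.5·0.875) × 0.625 = 4.492 in².
A_nt = (1.25 − 0.5·0.875) × 0.625 = 0.5078 in².
0.6 F_u A_nv = 188.7 kips; 0.6 F_y A_gv = 208.6 kips → shear rupture governs the shear term.
R_n = 188.7 + 1.0 × 70 × 0.5078 = 224.2 kips.
Allowable strength R_n/Ω = 224.2 / 2 = 112 kips.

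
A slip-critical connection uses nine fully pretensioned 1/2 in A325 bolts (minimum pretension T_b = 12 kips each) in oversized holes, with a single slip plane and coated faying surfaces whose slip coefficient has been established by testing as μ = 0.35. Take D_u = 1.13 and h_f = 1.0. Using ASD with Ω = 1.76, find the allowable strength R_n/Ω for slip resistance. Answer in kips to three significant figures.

R_n = μ · D_u · h_f · T_b · n_s · n_b = 0.35 × 1.13 × 1.0 × 12 × 1 × 9 = 42.71 kips.
Allowable strength R_n/Ω = 42.71 / 1.76 = 24.3 kips.

24.3 kips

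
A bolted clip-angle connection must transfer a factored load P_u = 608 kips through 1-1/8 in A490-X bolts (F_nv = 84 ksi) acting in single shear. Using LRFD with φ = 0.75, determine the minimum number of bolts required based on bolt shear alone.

10 bolts

A_b = π·1.125²/4 = 0.994 in².
Per-bolt design strength φR_n = 0.75 × 84 × 0.994 × 1 = 62.62 kips.
n ≥ 608 / 62.62 = 9.709 → use 10 bolts.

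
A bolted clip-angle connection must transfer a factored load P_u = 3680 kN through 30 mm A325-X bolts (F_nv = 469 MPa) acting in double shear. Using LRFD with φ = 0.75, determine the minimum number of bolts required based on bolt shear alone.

A_b = π·30²/4 = 706.9 mm².
Per-bolt design strength φR_n = 0.75 × 469 × 706.9 × 2 / 1000 = 497.3 kN.
n ≥ 3680 / 497.3 = 7.4 → use 8 bolts.

8 bolts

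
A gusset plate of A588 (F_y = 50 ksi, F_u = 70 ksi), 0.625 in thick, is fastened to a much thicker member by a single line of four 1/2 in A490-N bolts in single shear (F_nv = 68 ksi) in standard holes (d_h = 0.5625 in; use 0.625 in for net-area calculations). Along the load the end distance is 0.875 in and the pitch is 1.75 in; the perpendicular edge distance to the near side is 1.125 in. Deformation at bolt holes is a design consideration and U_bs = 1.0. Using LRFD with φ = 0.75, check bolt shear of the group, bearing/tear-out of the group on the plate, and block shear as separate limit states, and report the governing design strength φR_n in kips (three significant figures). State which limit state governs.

40.1 kips (bolt shear governs)

Bolt shear: A_b = π·0.5²/4 = 0.1963 in²; R_n = 68 × 0.1963 × 4 × 1 = 53.41 kips → 0.75 × 53.41 = 40.1 kips.
Bearing: edge l_c = 0.5938, r_n = 31.17 kips; interior l_c = 1.188, r_n = 52.5 kips; R_n = 31.17 + 3·52.5 = 188.7 kips → 142 kips.
Block shear: A_gv = 3.828, A_nv = 2.461, A_nt = 0.5078 in²; R_n = min(0.6F_uA_nv, 0.6F_yA_gv) + U_bs·F_u·A_nt = 138.9 kips → 104 kips.
Bolt shear governs: 40.1 kips.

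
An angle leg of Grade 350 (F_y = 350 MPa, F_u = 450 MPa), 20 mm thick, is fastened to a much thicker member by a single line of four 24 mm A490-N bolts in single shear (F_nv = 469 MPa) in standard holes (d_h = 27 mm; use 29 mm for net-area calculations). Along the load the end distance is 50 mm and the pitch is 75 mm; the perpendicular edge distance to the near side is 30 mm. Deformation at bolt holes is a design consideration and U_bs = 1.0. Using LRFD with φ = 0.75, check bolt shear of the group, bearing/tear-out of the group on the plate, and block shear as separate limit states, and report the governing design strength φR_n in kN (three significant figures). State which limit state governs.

637 kN (bolt shear governs)

Bolt shear: A_b = π·24²/4 = 452.4 mm²; R_n = 469 × 452.4 × 4 × 1 / 1000 = 848.7 kN → 0.75 × 848.7 = 637 kN.
Bearing: edge l_c = 36.5, r_n = 394.2 kN; interior l_c = 48, r_n = 518.4 kN; R_n = 394.2 + 3·518.4 = 1949 kN → 1460 kN.
Block shear: A_gv = 5500, A_nv = 3470, A_nt = 310 mm²; R_n = min(0.6F_uA_nv, 0.6F_yA_gv) + U_bs·F_u·A_nt = 1076 kN → 807 kN.
Bolt shear governs: 637 kN.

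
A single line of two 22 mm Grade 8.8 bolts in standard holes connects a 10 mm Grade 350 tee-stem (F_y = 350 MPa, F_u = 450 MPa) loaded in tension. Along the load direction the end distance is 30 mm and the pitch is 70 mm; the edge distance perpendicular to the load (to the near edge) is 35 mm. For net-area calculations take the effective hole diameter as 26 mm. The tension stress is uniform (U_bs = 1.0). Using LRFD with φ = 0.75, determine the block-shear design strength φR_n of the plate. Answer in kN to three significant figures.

Shear plane L_v = 30 + 1·70 = 100 mm; A_gv = 100 × 10 = 1000 mm².
A_nv = (100 − 1.5·26) × 10 = 610 mm².
A_nt = (35 − 0.5·26) × 10 = 220 mm².
0.6 F_u A_nv = 164.7 kN; 0.6 F_y A_gv = 210 kN → shear rupture governs the shear term.
R_n = 164.7 + 1.0 × 450 × 220 / 1000 = 263.7 kN.
Design strength φR_n = 0.75 × 263.7 = 198 kN.

198 kN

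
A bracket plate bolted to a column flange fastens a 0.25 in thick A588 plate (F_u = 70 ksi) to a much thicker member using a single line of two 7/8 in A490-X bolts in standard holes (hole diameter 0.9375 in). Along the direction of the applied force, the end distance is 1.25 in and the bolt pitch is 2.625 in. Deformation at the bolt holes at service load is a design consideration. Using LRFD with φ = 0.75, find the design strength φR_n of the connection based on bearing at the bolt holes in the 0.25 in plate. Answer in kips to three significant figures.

Per bolt r_n = 1.2 l_c t F_u ≤ 2.4 d t F_u; upper limit = 2.4 × 0.875 × 0.25 × 70 = 36.75 kips.
Edge bolt: l_c = 1.25 − 0.9375/2 = 0.7812 in → 1.2 × 0.7812 × 0.25 × 70 = 16.41 → r_n = 16.41 kips.
Interior bolts: l_c = 2.625 − 0.9375 = 1.688 in → 1.2 × 1.688 × 0.25 × 70 = 35.44 → r_n = 35.44 kips.
R_n = 1 × 16.41 + 1 × 35.44 = 51.84 kips.
Design strength φR_n = 0.75 × 51.84 = 38.9 kips.

38.9 kips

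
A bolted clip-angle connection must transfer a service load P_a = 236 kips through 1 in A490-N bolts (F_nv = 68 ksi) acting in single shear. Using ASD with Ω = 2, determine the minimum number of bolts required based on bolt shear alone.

9 bolts

A_b = π·1²/4 = 0.7854 in².
Per-bolt allowable strength R_n/Ω = 68 × 0.7854 × 1 / 2 = 26.7 kips.
n ≥ 236 / 26.7 = 8.838 → use 9 bolts.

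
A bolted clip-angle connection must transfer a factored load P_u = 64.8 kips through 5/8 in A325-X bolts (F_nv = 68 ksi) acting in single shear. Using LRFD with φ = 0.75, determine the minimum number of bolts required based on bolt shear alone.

A_b = π·0.625²/4 = 0.3068 in².
Per-bolt design strength φR_n = 0.75 × 68 × 0.3068 × 1 = 15.65 kips.
n ≥ 64.8 / 15.65 = 4.141 → use 5 bolts.

5 bolts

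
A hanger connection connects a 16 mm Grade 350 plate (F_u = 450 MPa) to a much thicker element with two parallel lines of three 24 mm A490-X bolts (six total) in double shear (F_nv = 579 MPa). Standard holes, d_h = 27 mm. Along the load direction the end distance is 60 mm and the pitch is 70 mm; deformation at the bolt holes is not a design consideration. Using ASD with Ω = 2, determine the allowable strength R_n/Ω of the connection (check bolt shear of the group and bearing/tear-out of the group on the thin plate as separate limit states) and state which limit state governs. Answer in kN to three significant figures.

1430 kN (bearing governs)

Bolt shear: A_b = π·24²/4 = 452.4 mm²; R_n = 579 × 452.4 × 6 × 2 / 1000 = 3143 kN → 3143 / 2 = 1570 kN.
Bearing (1.5 l_c t F_u ≤ 3.0 d t F_u): upper limit = 3.0·24·16·450 / 1000 = 518.4 kN.
  Edge l_c = 60 − 27/2 = 46.5 → r_n = 502.2 kN; interior l_c = 70 − 27 = 43 → r_n = 464.4 kN.
  R_n,bearing = 2·502.2 + 4·464.4 = 2862 kN → 2862 / 2 = 1430 kN.
Bearing governs: 1430 kN.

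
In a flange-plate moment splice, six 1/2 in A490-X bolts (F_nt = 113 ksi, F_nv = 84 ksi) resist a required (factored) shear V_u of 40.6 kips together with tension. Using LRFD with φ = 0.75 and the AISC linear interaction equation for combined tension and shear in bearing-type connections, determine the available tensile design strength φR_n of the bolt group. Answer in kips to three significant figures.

75.2 kips

A_b = π·0.5²/4 = 0.1963 in²; f_rv = 40.6 / (6 × 0.1963) = 34.46 ksi.
F'_nt = 1.3 F_nt − (F_nt / φF_nv) f_rv = 1.3·113 − (113/(0.75·84))·34.46 = 85.09 ksi, capped at F_nt → F'_nt = 85.09 ksi.
R_n = F'_nt · A_b · n = 85.09 × 0.1963 × 6 = 100.2 kips.
Design strength φR_n = 0.75 × 100.2 = 75.2 kips.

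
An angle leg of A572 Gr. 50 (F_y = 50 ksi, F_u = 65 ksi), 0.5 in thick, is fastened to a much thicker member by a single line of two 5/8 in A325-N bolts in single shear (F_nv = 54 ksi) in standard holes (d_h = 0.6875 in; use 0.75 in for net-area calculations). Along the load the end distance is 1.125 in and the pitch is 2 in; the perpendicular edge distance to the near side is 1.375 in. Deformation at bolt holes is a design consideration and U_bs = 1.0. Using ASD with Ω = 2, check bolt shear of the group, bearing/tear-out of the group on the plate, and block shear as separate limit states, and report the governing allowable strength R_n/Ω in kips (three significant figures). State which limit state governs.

16.6 kips (bolt shear governs)

Bolt shear: A_b = π·0.625²/4 = 0.3068 in²; R_n = 54 × 0.3068 × 2 × 1 = 33.13 kips → 33.13 / 2 = 16.6 kips.
Bearing: edge l_c = 0.7812, r_n = 30.47 kips; interior l_c = 1.312, r_n = 48.75 kips; R_n = 30.47 + 1·48.75 = 79.22 kips → 39.6 kips.
Block shear: A_gv = 1.562, A_nv = 1, A_nt = 0.5 in²; R_n = min(0.6F_uA_nv, 0.6F_yA_gv) + U_bs·F_u·A_nt = 71.5 kips → 35.8 kips.
Bolt shear governs: 16.6 kips.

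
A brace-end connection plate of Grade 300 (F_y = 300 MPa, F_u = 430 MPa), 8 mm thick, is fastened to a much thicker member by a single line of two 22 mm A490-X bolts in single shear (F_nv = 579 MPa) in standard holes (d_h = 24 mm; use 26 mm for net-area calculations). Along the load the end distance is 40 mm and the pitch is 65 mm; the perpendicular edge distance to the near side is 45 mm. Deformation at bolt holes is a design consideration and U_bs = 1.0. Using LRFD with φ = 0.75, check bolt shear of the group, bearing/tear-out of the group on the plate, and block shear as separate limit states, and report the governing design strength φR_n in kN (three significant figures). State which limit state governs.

185 kN (block shear governs)

Bolt shear: A_b = π·22²/4 = 380.1 mm²; R_n = 579 × 380.1 × 2 × 1 / 1000 = 440.2 kN → 0.75 × 440.2 = 330 kN.
Bearing: edge l_c = 28, r_n = 115.6 kN; interior l_c = 41, r_n = 169.2 kN; R_n = 115.6 + 1·169.2 = 284.8 kN → 214 kN.
Block shear: A_gv = 840, A_nv = 528, A_nt = 256 mm²; R_n = min(0.6F_uA_nv, 0.6F_yA_gv) + U_bs·F_u·A_nt = 246.3 kN → 185 kN.
Block shear governs: 185 kN.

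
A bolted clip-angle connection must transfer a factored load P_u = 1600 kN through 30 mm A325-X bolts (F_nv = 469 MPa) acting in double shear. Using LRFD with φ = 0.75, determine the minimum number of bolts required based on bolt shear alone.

A_b = π·30²/4 = 706.9 mm².
Per-bolt design strength φR_n = 0.75 × 469 × 706.9 × 2 / 1000 = 497.3 kN.
n ≥ 1600 / 497.3 = 3.218 → use 4 bolts.

4 bolts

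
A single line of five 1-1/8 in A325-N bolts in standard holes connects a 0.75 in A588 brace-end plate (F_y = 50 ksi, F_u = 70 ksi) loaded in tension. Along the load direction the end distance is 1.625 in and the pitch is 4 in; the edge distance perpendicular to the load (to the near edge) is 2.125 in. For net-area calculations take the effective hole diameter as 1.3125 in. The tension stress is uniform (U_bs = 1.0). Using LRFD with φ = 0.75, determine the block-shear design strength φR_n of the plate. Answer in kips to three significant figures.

Shear plane L_v = 1.625 + 4·4 = 17.62 in; A_gv = 17.62 × 0.75 = 13.22 in².
A_nv = (17.62 − 4.5·1.3125) × 0.75 = 8.789 in².
A_nt = (2.125 − 0.5·1.3125) × 0.75 = 1.102 in².
0.6 F_u A_nv = 369.1 kips; 0.6 F_y A_gv = 396.6 kips → shear rupture governs the shear term.
R_n = 369.1 + 1.0 × 70 × 1.102 = 446.2 kips.
Design strength φR_n = 0.75 × 446.2 = 335 kips.

335 kips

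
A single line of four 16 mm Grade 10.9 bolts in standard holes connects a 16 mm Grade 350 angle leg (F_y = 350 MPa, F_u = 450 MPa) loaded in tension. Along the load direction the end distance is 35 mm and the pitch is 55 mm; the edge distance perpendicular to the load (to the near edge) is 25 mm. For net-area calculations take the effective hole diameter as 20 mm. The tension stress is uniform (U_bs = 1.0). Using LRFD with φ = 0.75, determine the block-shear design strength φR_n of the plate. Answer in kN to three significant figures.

502 kN

Shear plane L_v = 35 + 3·55 = 200 mm; A_gv = 200 × 16 = 3200 mm².
A_nv = (200 − 3.5·20) × 16 = 2080 mm².
A_nt = (25 − 0.5·20) × 16 = 240 mm².
0.6 F_u A_nv = 561.6 kN; 0.6 F_y A_gv = 672 kN → shear rupture governs the shear term.
R_n = 561.6 + 1.0 × 450 × 240 / 1000 = 669.6 kN.
Design strength φR_n = 0.75 × 669.6 = 502 kN.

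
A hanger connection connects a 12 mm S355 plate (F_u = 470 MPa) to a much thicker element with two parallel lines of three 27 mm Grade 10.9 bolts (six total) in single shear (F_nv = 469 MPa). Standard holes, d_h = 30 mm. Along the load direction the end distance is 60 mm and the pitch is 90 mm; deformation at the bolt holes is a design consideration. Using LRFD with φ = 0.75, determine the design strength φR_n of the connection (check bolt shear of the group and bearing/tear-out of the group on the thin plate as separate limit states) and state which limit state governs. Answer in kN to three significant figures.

Bolt shear: A_b = π·27²/4 = 572.6 mm²; R_n = 469 × 572.6 × 6 × 1 / 1000 = 1611 kN → 0.75 × 1611 = 1210 kN.
Bearing (1.2 l_c t F_u ≤ 2.4 d t F_u): upper limit = 2.4·27·12·470 / 1000 = 365.5 kN.
  Edge l_c = 60 − 30/2 = 45 → r_n = 304.6 kN; interior l_c = 90 − 30 = 60 → r_n = 365.5 kN.
  R_n,bearing = 2·304.6 + 4·365.5 = 2071 kN → 0.75 × 2071 = 1550 kN.
Bolt shear governs: 1210 kN.

1210 kN (bolt shear governs)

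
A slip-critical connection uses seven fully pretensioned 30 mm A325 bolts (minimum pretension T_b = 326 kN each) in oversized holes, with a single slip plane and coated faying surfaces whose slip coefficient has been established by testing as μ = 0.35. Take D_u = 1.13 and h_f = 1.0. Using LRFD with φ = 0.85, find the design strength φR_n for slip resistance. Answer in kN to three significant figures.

R_n = μ · D_u · h_f · T_b · n_s · n_b = 0.35 × 1.13 × 1.0 × 326 × 1 × 7 = 902.5 kN.
Design strength φR_n = 0.85 × 902.5 = 767 kN.

767 kN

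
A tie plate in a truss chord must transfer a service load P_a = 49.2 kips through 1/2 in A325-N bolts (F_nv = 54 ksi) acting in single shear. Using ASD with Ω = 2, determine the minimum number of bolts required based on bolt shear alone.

A_b = π·0.5²/4 = 0.1963 in².
Per-bolt allowable strength R_n/Ω = 54 × 0.1963 × 1 / 2 = 5.301 kips.
n ≥ 49.2 / 5.301 = 9.281 → use 10 bolts.

10 bolts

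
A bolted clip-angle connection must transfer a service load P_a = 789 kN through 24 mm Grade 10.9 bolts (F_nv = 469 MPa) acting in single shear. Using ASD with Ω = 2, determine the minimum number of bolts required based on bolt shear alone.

A_b = π·24²/4 = 452.4 mm².
Per-bolt allowable strength R_n/Ω = 469 × 452.4 × 1 / 1000 / 2 = 106.1 kN.
n ≥ 789 / 106.1 = 7.437 → use 8 bolts.

8 bolts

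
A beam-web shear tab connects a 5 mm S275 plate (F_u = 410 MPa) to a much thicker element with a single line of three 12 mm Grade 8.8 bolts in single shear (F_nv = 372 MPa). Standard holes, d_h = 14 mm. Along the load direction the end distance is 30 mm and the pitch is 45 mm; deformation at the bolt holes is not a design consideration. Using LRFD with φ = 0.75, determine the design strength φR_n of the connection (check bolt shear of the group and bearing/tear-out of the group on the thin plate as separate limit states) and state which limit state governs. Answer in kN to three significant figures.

94.7 kN (bolt shear governs)

Bolt shear: A_b = π·12²/4 = 113.1 mm²; R_n = 372 × 113.1 × 3 × 1 / 1000 = 126.2 kN → 0.75 × 126.2 = 94.7 kN.
Bearing (1.5 l_c t F_u ≤ 3.0 d t F_u): upper limit = 3.0·12·5·410 / 1000 = 73.8 kN.
  Edge l_c = 30 − 14/2 = 23 → r_n = 70.73 kN; interior l_c = 45 − 14 = 31 → r_n = 73.8 kN.
  R_n,bearing = 1·70.73 + 2·73.8 = 218.3 kN → 0.75 × 218.3 = 164 kN.
Bolt shear governs: 94.7 kN.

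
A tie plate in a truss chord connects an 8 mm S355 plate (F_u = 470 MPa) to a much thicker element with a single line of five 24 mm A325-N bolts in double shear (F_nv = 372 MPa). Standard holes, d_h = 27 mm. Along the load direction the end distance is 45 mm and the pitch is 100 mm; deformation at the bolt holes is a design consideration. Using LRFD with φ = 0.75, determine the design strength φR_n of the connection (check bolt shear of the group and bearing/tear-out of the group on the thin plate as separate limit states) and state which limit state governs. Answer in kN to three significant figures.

Bolt shear: A_b = π·24²/4 = 452.4 mm²; R_n = 372 × 452.4 × 5 × 2 / 1000 = 1683 kN → 0.75 × 1683 = 1260 kN.
Bearing (1.2 l_c t F_u ≤ 2.4 d t F_u): upper limit = 2.4·24·8·470 / 1000 = 216.6 kN.
  Edge l_c = 45 − 27/2 = 31.5 → r_n = 142.1 kN; interior l_c = 100 − 27 = 73 → r_n = 216.6 kN.
  R_n,bearing = 1·142.1 + 4·216.6 = 1008 kN → 0.75 × 1008 = 756 kN.
Bearing governs: 756 kN.

756 kN (bearing governs)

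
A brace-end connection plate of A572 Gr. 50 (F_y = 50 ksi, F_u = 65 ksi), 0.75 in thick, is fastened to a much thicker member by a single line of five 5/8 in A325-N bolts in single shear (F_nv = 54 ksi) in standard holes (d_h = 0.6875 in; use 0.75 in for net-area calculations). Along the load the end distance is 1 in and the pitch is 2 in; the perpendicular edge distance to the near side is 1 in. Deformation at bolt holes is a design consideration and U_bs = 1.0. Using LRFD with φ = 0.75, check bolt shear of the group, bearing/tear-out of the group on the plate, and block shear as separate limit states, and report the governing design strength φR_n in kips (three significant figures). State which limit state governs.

Bolt shear: A_b = π·0.625²/4 = 0.3068 in²; R_n = 54 × 0.3068 × 5 × 1 = 82.83 kips → 0.75 × 82.83 = 62.1 kips.
Bearing: edge l_c = 0.6562, r_n = 38.39 kips; interior l_c = 1.312, r_n = 73.12 kips; R_n = 38.39 + 4·73.12 = 330.9 kips → 248 kips.
Block shear: A_gv = 6.75, A_nv = 4.219, A_nt = 0.4688 in²; R_n = min(0.6F_uA_nv, 0.6F_yA_gv) + U_bs·F_u·A_nt = 195 kips → 146 kips.
Bolt shear governs: 62.1 kips.

62.1 kips (bolt shear governs)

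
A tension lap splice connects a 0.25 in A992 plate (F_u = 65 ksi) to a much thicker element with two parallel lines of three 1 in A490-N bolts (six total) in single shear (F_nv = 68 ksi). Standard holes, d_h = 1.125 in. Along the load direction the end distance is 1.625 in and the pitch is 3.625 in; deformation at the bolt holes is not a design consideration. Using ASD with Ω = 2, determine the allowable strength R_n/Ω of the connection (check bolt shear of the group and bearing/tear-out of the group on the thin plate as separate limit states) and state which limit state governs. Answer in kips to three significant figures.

123 kips (bearing governs)

Bolt shear: A_b = π·1²/4 = 0.7854 in²; R_n = 68 × 0.7854 × 6 × 1 = 320.4 kips → 320.4 / 2 = 160 kips.
Bearing (1.5 l_c t F_u ≤ 3.0 d t F_u): upper limit = 3.0·1·0.25·65 = 48.75 kips.
  Edge l_c = 1.625 − 1.125/2 = 1.062 → r_n = 25.9 kips; interior l_c = 3.625 − 1.125 = 2.5 → r_n = 48.75 kips.
  R_n,bearing = 2·25.9 + 4·48.75 = 246.8 kips → 246.8 / 2 = 123 kips.
Bearing governs: 123 kips.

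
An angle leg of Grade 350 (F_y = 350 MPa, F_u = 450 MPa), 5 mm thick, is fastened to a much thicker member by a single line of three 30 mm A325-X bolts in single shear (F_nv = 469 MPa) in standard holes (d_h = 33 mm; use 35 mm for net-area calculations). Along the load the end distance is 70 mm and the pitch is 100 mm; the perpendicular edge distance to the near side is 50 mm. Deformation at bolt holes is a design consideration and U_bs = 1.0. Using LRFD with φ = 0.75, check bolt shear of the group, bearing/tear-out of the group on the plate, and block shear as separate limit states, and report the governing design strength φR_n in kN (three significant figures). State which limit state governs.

Bolt shear: A_b = π·30²/4 = 706.9 mm²; R_n = 469 × 706.9 × 3 × 1 / 1000 = 994.5 kN → 0.75 × 994.5 = 746 kN.
Bearing: edge l_c = 53.5, r_n = 144.5 kN; interior l_c = 67, r_n = 162 kN; R_n = 144.5 + 2·162 = 468.5 kN → 351 kN.
Block shear: A_gv = 1350, A_nv = 912.5, A_nt = 162.5 mm²; R_n = min(0.6F_uA_nv, 0.6F_yA_gv) + U_bs·F_u·A_nt = 319.5 kN → 240 kN.
Block shear governs: 240 kN.

240 kN (block shear governs)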